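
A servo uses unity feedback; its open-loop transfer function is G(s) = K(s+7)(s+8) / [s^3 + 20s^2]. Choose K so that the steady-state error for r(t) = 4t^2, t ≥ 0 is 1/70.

200

Factoring s^2 from the denominator leaves a polynomial with constant term 20, so the system is type 2.
K_a = lim_{s→0} s^2·G(s) = K·7·8 / 20 = 2.8·K.
e_ss = 8/K_a = 1/70 ⇒ K_a = 560 ⇒ K = 560/2.8 = 200.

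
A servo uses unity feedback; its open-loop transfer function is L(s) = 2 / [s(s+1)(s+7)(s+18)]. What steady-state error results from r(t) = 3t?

One free integrator in L(s): this is a type 1 system.
K_v = lim_{s→0} s·L(s) = 2 / (1·7·18) = 1/63.
e_ss = 3/K_v = 3/(1/63) = 189.

189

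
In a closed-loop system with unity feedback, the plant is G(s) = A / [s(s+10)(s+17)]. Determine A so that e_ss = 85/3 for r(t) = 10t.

60

One free integrator in G(s): this is a type 1 system.
K_v = lim_{s→0} s·G(s) = A / (10·17) = (1/170)·A.
e_ss = 10/K_v = 85/3 ⇒ K_v = 6/17 ⇒ A = (6/17)/(1/170) = 60.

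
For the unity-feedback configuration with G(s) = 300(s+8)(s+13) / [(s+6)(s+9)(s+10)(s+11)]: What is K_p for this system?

The open loop has no poles at the origin → type 0 system.
K_p = lim_{s→0} G(s) = 300·8·13 / (6·9·10·11) = 520/99.

520/99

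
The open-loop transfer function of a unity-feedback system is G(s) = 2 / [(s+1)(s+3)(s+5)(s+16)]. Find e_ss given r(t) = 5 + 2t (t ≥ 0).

infinity

The open loop has no poles at the origin → type 0 system. Treating each term separately:
  • 5: e_ss = 5/(1+K_p) with K_p=1/120 → 600/121.
  • 2t: a type-0 system cannot track it, e_ss → ∞.
The unbounded component dominates.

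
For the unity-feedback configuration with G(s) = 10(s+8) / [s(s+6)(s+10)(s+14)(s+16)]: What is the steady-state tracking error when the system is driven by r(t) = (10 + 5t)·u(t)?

One free integrator in G(s): this is a type 1 system. Taking each input component in turn:
  • 10: tracked with zero error.
  • 5t: e_ss = 5/K_v with K_v=1/168 → 840.
Total e_ss = 840.

840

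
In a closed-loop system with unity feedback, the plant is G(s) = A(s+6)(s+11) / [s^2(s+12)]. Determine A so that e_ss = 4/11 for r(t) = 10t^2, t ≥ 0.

10

The open loop has two poles at the origin → type 2 system.
K_a = lim_{s→0} s^2·G(s) = A·6·11 / (12) = 5.5·A.
e_ss = 20/K_a = 4/11 ⇒ K_a = 55 ⇒ A = 55/5.5 = 10.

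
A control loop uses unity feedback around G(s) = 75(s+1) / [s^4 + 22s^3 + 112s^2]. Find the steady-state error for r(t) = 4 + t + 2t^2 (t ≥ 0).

448/75

The denominator has no term below 112s^2 — 2 poles at s=0, type 2. By superposition:
  • 4: tracked with zero error.
  • t: tracked with zero error.
  • 2t^2: e_ss = 4/K_a with K_a=75/112 → 448/75.
Total e_ss = 448/75.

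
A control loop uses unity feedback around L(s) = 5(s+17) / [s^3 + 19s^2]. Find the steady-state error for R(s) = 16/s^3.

304/85

The denominator has no term below 19s^2 — 2 poles at s=0, type 2.
K_a = lim_{s→0} s^2·L(s) = 5·17 / 19 = 85/19.
r(t) = 8t^2 gives R(s) = 16/s^3.
e_ss = 16/K_a = 16/(85/19) = 304/85.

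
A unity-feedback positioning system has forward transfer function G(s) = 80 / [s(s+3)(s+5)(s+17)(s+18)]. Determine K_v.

8/459

The open loop has one pole at the origin → type 1 system.
K_v = lim_{s→0} s·G(s) = 80 / (3·5·17·18) = 8/459.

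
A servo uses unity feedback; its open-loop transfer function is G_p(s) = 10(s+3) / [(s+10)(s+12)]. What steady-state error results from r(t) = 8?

6.4

The open loop has no poles at the origin → type 0 system.
K_p = lim_{s→0} G_p(s) = 10·3 / (10·12) = 0.25.
e_ss = 8/(1 + K_p) = 8/1.25 = 6.4.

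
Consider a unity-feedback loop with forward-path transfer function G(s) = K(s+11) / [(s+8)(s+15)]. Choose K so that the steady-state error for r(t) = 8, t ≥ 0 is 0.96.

G(s) has no factors of s in the denominator, so the system is type 0.
K_p = lim_{s→0} G(s) = K·11 / (8·15) = (11/120)·K.
e_ss = 8/(1 + K_p) = 0.96 ⇒ 1 + (11/120)·K = 25/3 ⇒ K = 80.

80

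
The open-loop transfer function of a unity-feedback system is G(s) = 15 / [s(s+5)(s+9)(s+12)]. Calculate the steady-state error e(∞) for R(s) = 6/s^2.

G(s) has one factor of s in the denominator, so the system is type 1.
K_v = lim_{s→0} s·G(s) = 15 / (5·9·12) = 1/36.
e_ss = 6/K_v = 6/(1/36) = 216.

216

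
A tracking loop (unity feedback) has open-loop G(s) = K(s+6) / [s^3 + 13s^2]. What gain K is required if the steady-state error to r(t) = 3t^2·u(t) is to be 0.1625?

Lowest-order denominator term is 13s^2, so the open loop has 2 poles at the origin → type 2 system.
K_a = lim_{s→0} s^2·G(s) = K·6 / 13 = (6/13)·K.
e_ss = 6/K_a = 0.1625 ⇒ K_a = 480/13 ⇒ K = (480/13)/(6/13) = 80.

80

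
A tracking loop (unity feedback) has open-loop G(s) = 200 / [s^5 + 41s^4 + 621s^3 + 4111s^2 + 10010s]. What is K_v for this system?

20/1001

Factoring s from the denominator leaves a polynomial with constant term 10010, so the system is type 1.
K_v = lim_{s→0} s·G(s) = 200 / 10010 = 20/1001.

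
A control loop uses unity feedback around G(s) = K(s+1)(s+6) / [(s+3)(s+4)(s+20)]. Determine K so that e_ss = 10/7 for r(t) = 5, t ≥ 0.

No free integrators in G(s): this is a type 0 system.
K_p = lim_{s→0} G(s) = K·1·6 / (3·4·20) = 0.025·K.
e_ss = 5/(1 + K_p) = 10/7 ⇒ 1 + 0.025·K = 3.5 ⇒ K = 100.

100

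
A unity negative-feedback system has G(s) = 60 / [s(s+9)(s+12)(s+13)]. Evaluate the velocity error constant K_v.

One free integrator in G(s): this is a type 1 system.
K_v = lim_{s→0} s·G(s) = 60 / (9·12·13) = 5/117.

5/117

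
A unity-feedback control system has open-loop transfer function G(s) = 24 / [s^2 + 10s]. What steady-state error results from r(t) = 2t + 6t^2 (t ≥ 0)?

Factoring s from the denominator leaves a polynomial with constant term 10, so the system is type 1. By superposition:
  • 2t: e_ss = 2/K_v with K_v=2.4 → 5/6.
  • 6t^2: a type-1 system cannot track it, e_ss → ∞.
The unbounded component dominates.

infinity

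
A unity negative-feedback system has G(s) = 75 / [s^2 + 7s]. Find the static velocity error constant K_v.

75/7

Factoring s from the denominator leaves a polynomial with constant term 7, so the system is type 1.
K_v = lim_{s→0} s·G(s) = 75 / 7 = 75/7.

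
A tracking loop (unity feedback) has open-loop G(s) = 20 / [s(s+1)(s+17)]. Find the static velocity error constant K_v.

The open loop has one pole at the origin → type 1 system.
K_v = lim_{s→0} s·G(s) = 20 / (1·17) = 20/17.

20/17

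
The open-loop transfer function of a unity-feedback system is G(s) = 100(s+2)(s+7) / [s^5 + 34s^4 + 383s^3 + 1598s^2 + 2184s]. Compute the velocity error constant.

25/39

Factoring s from the denominator leaves a polynomial with constant term 2184, so the system is type 1.
K_v = lim_{s→0} s·G(s) = 100·2·7 / 2184 = 25/39.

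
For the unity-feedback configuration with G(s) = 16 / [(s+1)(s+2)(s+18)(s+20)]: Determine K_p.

1/45

G(s) has no factors of s in the denominator, so the system is type 0.
K_p = lim_{s→0} G(s) = 16 / (1·2·18·20) = 1/45.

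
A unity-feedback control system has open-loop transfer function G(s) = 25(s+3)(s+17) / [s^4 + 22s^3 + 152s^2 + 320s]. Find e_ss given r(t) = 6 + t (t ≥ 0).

Lowest-order denominator term is 320s, so the open loop has 1 pole at the origin → type 1 system. Treating each term separately:
  • 6: tracked with zero error.
  • t: e_ss = 1/K_v with K_v=255/64 → 64/255.
Total e_ss = 64/255.

64/255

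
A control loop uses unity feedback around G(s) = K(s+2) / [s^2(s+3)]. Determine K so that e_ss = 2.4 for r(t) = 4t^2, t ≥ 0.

System type = 2 (two poles at s=0).
K_a = lim_{s→0} s^2·G(s) = K·2 / (3) = (2/3)·K.
e_ss = 8/K_a = 2.4 ⇒ K_a = 10/3 ⇒ K = (10/3)/(2/3) = 5.

5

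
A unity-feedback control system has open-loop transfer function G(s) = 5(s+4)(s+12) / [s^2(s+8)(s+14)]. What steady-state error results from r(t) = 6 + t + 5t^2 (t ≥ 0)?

G(s) has two factors of s in the denominator, so the system is type 2. By superposition:
  • 6: tracked with zero error.
  • t: tracked with zero error.
  • 5t^2: e_ss = 10/K_a with K_a=15/7 → 14/3.
Total e_ss = 14/3.

14/3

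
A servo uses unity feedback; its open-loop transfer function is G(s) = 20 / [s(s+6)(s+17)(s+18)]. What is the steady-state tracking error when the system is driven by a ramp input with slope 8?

One free integrator in G(s): this is a type 1 system.
K_v = lim_{s→0} s·G(s) = 20 / (6·17·18) = 5/459.
e_ss = 8/K_v = 8/(5/459) = 734.4.

734.4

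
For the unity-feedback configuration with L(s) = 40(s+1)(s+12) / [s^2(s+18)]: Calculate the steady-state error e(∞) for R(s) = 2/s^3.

System type = 2 (two poles at s=0).
K_a = lim_{s→0} s^2·L(s) = 40·1·12 / (18) = 80/3.
r(t) = t^2 gives R(s) = 2/s^3.
e_ss = 2/K_a = 2/(80/3) = 0.075.

0.075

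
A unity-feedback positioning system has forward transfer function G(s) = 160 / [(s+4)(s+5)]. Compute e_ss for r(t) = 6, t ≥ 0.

No free integrators in G(s): this is a type 0 system.
K_p = lim_{s→0} G(s) = 160 / (4·5) = 8.
e_ss = 6/(1 + K_p) = 6/9 = 2/3.

2/3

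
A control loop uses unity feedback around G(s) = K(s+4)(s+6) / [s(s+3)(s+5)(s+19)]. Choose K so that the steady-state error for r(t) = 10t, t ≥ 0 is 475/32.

8

One free integrator in G(s): this is a type 1 system.
K_v = lim_{s→0} s·G(s) = K·4·6 / (3·5·19) = (8/95)·K.
e_ss = 10/K_v = 475/32 ⇒ K_v = 64/95 ⇒ K = (64/95)/(8/95) = 8.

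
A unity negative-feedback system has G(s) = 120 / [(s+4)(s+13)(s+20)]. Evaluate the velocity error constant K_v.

0

G(s) has no factors of s in the denominator, so the system is type 0.
K_v = lim_{s→0} s·G(s) = 0 (the extra factor of s kills the finite limit).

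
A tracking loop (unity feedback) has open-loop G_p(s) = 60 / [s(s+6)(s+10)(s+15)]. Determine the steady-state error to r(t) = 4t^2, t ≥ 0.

The open loop has one pole at the origin → type 1 system.
For a type-1 system K_a = 0, so e_ss to a parabolic input is unbounded.

infinity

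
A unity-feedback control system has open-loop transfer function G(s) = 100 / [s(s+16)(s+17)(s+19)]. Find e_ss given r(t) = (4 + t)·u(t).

51.68

System type = 1 (one pole at s=0). Taking each input component in turn:
  • 4: tracked with zero error.
  • t: e_ss = 1/K_v with K_v=25/1292 → 51.68.
Total e_ss = 51.68.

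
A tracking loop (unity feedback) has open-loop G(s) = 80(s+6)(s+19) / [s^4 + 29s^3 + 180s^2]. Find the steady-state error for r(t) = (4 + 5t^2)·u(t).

Factoring s^2 from the denominator leaves a polynomial with constant term 180, so the system is type 2. Taking each input component in turn:
  • 4: tracked with zero error.
  • 5t^2: e_ss = 10/K_a with K_a=152/3 → 15/76.
Total e_ss = 15/76.

15/76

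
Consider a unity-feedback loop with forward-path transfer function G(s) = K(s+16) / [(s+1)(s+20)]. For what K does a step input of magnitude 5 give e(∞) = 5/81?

G(s) has no factors of s in the denominator, so the system is type 0.
K_p = lim_{s→0} G(s) = K·16 / (1·20) = 0.8·K.
e_ss = 5/(1 + K_p) = 5/81 ⇒ 1 + 0.8·K = 81 ⇒ K = 100.

100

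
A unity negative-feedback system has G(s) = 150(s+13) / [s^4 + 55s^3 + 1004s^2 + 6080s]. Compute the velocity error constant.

The denominator has no term below 6080s — 1 pole at s=0, type 1.
K_v = lim_{s→0} s·G(s) = 150·13 / 6080 = 195/608.

195/608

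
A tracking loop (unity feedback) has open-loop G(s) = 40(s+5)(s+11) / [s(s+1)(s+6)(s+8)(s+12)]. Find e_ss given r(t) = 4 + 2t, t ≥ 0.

144/275

The open loop has one pole at the origin → type 1 system. Taking each input component in turn:
  • 4: tracked with zero error.
  • 2t: e_ss = 2/K_v with K_v=275/72 → 144/275.
Total e_ss = 144/275.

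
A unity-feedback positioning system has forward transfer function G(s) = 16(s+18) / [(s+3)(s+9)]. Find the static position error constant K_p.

G(s) has no factors of s in the denominator, so the system is type 0.
K_p = lim_{s→0} G(s) = 16·18 / (3·9) = 32/3.

32/3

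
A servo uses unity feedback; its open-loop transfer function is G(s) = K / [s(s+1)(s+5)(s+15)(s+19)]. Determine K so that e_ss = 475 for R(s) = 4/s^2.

G(s) has one factor of s in the denominator, so the system is type 1.
K_v = lim_{s→0} s·G(s) = K / (1·5·15·19) = (1/1425)·K.
e_ss = 4/K_v = 475 ⇒ K_v = 4/475 ⇒ K = (4/475)/(1/1425) = 12.

12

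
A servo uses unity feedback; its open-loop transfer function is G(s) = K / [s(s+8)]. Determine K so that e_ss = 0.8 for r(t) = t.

10

G(s) has one factor of s in the denominator, so the system is type 1.
K_v = lim_{s→0} s·G(s) = K / (8) = 0.125·K.
e_ss = 1/K_v = 0.8 ⇒ K_v = 1.25 ⇒ K = 1.25/0.125 = 10.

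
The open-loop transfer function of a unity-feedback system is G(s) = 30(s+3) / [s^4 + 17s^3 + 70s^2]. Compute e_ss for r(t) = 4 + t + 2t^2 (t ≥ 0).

Factoring s^2 from the denominator leaves a polynomial with constant term 70, so the system is type 2. Treating each term separately:
  • 4: tracked with zero error.
  • t: tracked with zero error.
  • 2t^2: e_ss = 4/K_a with K_a=9/7 → 28/9.
Total e_ss = 28/9.

28/9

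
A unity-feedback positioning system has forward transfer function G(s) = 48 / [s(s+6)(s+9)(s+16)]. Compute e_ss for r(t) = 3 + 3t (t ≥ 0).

54

System type = 1 (one pole at s=0). By superposition:
  • 3: tracked with zero error.
  • 3t: e_ss = 3/K_v with K_v=1/18 → 54.
Total e_ss = 54.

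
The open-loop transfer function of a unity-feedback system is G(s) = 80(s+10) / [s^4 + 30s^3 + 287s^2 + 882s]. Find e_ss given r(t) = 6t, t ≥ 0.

The denominator has no term below 882s — 1 pole at s=0, type 1.
K_v = lim_{s→0} s·G(s) = 80·10 / 882 = 400/441.
e_ss = 6/K_v = 6/(400/441) = 6.615.

6.615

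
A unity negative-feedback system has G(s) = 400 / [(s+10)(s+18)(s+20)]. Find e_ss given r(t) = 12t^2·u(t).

infinity

No free integrators in G(s): this is a type 0 system.
K_a = lim_{s→0} s^2·G(s) = 0; the steady-state error to this parabolic input grows without bound.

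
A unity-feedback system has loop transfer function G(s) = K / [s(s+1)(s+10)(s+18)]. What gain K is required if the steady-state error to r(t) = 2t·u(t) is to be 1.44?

250

G(s) has one factor of s in the denominator, so the system is type 1.
K_v = lim_{s→0} s·G(s) = K / (1·10·18) = (1/180)·K.
e_ss = 2/K_v = 1.44 ⇒ K_v = 25/18 ⇒ K = (25/18)/(1/180) = 250.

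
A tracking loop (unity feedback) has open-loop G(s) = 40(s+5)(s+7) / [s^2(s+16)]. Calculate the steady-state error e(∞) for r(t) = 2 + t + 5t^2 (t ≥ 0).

G(s) has two factors of s in the denominator, so the system is type 2. By superposition:
  • 2: tracked with zero error.
  • t: tracked with zero error.
  • 5t^2: e_ss = 10/K_a with K_a=87.5 → 4/35.
Total e_ss = 4/35.

4/35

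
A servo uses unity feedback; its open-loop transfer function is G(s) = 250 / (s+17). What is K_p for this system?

250/17

G(s) has no factors of s in the denominator, so the system is type 0.
K_p = lim_{s→0} G(s) = 250 / (17) = 250/17.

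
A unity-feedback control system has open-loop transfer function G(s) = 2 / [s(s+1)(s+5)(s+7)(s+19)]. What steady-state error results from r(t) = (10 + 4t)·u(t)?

One free integrator in G(s): this is a type 1 system. Taking each input component in turn:
  • 10: tracked with zero error.
  • 4t: e_ss = 4/K_v with K_v=2/665 → 1330.
Total e_ss = 1330.

1330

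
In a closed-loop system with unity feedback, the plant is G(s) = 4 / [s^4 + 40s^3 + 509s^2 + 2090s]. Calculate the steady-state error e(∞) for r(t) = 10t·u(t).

Factoring s from the denominator leaves a polynomial with constant term 2090, so the system is type 1.
K_v = lim_{s→0} s·G(s) = 4 / 2090 = 2/1045.
e_ss = 10/K_v = 10/(2/1045) = 5225.

5225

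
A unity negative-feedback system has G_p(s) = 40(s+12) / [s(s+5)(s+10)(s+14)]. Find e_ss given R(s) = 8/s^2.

The open loop has one pole at the origin → type 1 system.
K_v = lim_{s→0} s·G_p(s) = 40·12 / (5·10·14) = 24/35.
e_ss = 8/K_v = 8/(24/35) = 35/3.

35/3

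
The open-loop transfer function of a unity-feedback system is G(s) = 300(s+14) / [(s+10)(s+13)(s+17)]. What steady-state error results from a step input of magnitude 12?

2652/641

No free integrators in G(s): this is a type 0 system.
K_p = lim_{s→0} G(s) = 300·14 / (10·13·17) = 420/221.
e_ss = 12/(1 + K_p) = 12/(641/221) = 2652/641.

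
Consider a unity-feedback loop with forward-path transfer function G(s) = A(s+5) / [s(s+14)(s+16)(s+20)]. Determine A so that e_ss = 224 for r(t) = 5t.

The open loop has one pole at the origin → type 1 system.
K_v = lim_{s→0} s·G(s) = A·5 / (14·16·20) = (1/896)·A.
e_ss = 5/K_v = 224 ⇒ K_v = 5/224 ⇒ A = (5/224)/(1/896) = 20.

20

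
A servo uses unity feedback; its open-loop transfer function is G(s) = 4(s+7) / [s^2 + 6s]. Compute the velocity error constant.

14/3

Factoring s from the denominator leaves a polynomial with constant term 6, so the system is type 1.
K_v = lim_{s→0} s·G(s) = 4·7 / 6 = 14/3.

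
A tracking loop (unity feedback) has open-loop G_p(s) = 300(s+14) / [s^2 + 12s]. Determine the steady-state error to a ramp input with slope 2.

1/175

The denominator has no term below 12s — 1 pole at s=0, type 1.
K_v = lim_{s→0} s·G_p(s) = 300·14 / 12 = 350.
e_ss = 2/K_v = 2/350 = 1/175.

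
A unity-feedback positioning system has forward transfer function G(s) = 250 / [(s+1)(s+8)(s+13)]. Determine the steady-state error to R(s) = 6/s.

104/59

The open loop has no poles at the origin → type 0 system.
K_p = lim_{s→0} G(s) = 250 / (1·8·13) = 125/52.
e_ss = 6/(1 + K_p) = 6/(177/52) = 104/59.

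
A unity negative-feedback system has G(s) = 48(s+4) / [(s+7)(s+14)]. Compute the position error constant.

96/49

System type = 0 (no poles at s=0).
K_p = lim_{s→0} G(s) = 48·4 / (7·14) = 96/49.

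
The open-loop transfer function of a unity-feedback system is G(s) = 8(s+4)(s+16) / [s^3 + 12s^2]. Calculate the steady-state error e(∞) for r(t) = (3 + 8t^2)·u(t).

0.375

The denominator has no term below 12s^2 — 2 poles at s=0, type 2. Treating each term separately:
  • 3: tracked with zero error.
  • 8t^2: e_ss = 16/K_a with K_a=128/3 → 0.375.
Total e_ss = 0.375.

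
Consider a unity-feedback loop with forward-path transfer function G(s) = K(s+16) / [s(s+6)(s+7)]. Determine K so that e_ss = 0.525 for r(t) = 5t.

G(s) has one factor of s in the denominator, so the system is type 1.
K_v = lim_{s→0} s·G(s) = K·16 / (6·7) = (8/21)·K.
e_ss = 5/K_v = 0.525 ⇒ K_v = 200/21 ⇒ K = (200/21)/(8/21) = 25.

25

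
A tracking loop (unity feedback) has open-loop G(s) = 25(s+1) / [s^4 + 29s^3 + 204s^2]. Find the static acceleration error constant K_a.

The denominator has no term below 204s^2 — 2 poles at s=0, type 2.
K_a = lim_{s→0} s^2·G(s) = 25·1 / 204 = 25/204.

25/204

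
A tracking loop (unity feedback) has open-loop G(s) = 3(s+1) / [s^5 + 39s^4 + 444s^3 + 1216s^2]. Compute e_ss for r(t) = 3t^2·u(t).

2432

The denominator has no term below 1216s^2 — 2 poles at s=0, type 2.
K_a = lim_{s→0} s^2·G(s) = 3·1 / 1216 = 3/1216.
r(t) = 3t^2 gives R(s) = 6/s^3.
e_ss = 6/K_a = 6/(3/1216) = 2432.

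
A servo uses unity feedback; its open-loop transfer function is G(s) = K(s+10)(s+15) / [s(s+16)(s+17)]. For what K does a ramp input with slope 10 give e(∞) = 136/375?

50

The open loop has one pole at the origin → type 1 system.
K_v = lim_{s→0} s·G(s) = K·10·15 / (16·17) = (75/136)·K.
e_ss = 10/K_v = 136/375 ⇒ K_v = 1875/68 ⇒ K = (1875/68)/(75/136) = 50.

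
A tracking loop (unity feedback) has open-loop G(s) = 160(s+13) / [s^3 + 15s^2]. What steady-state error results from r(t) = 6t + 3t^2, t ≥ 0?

9/208

The denominator has no term below 15s^2 — 2 poles at s=0, type 2. By superposition:
  • 6t: tracked with zero error.
  • 3t^2: e_ss = 6/K_a with K_a=416/3 → 9/208.
Total e_ss = 9/208.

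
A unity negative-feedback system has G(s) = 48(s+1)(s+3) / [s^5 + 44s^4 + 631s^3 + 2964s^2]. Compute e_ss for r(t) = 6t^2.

247

The denominator has no term below 2964s^2 — 2 poles at s=0, type 2.
K_a = lim_{s→0} s^2·G(s) = 48·1·3 / 2964 = 12/247.
r(t) = 6t^2 gives R(s) = 12/s^3.
e_ss = 12/K_a = 12/(12/247) = 247.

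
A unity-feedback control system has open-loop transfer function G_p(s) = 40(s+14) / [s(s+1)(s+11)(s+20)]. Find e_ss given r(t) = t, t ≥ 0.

11/28

The open loop has one pole at the origin → type 1 system.
K_v = lim_{s→0} s·G_p(s) = 40·14 / (1·11·20) = 28/11.
e_ss = 1/K_v = 1/(28/11) = 11/28.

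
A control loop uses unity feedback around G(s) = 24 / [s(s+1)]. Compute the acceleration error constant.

0

The open loop has one pole at the origin → type 1 system.
K_a = lim_{s→0} s^2·G(s) = 0 (the extra factor of s kills the finite limit).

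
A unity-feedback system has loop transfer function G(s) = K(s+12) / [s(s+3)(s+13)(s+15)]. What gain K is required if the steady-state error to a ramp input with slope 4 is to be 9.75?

20

The open loop has one pole at the origin → type 1 system.
K_v = lim_{s→0} s·G(s) = K·12 / (3·13·15) = (4/195)·K.
e_ss = 4/K_v = 9.75 ⇒ K_v = 16/39 ⇒ K = (16/39)/(4/195) = 20.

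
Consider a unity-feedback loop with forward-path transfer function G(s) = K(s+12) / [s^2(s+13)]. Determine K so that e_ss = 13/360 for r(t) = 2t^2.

120

Two free integrators in G(s): this is a type 2 system.
K_a = lim_{s→0} s^2·G(s) = K·12 / (13) = (12/13)·K.
e_ss = 4/K_a = 13/360 ⇒ K_a = 1440/13 ⇒ K = (1440/13)/(12/13) = 120.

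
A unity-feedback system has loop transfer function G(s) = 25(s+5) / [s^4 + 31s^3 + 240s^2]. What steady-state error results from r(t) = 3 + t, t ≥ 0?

0

Lowest-order denominator term is 240s^2, so the open loop has 2 poles at the origin → type 2 system. Taking each input component in turn:
  • 3: tracked with zero error.
  • t: tracked with zero error.
Total e_ss = 0.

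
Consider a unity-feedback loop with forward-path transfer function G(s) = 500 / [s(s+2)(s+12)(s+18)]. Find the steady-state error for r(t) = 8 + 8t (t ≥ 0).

One free integrator in G(s): this is a type 1 system. Treating each term separately:
  • 8: tracked with zero error.
  • 8t: e_ss = 8/K_v with K_v=125/108 → 6.912.
Total e_ss = 6.912.

6.912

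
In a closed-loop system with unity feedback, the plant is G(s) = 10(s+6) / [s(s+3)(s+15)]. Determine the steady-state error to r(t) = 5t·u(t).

The open loop has one pole at the origin → type 1 system.
K_v = lim_{s→0} s·G(s) = 10·6 / (3·15) = 4/3.
e_ss = 5/K_v = 5/(4/3) = 3.75.

3.75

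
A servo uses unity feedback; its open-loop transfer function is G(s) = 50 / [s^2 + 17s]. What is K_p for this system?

K_p = lim_{s→0} G(s); with 1 pole at the origin the limit diverges, so K_p = ∞.

infinity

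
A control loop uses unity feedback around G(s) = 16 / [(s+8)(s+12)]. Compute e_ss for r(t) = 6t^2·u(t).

infinity

No free integrators in G(s): this is a type 0 system.
For a type-0 system K_a = 0, so e_ss to a parabolic input is unbounded.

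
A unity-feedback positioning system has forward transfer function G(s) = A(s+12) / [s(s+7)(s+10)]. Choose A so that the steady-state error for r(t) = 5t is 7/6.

One free integrator in G(s): this is a type 1 system.
K_v = lim_{s→0} s·G(s) = A·12 / (7·10) = (6/35)·A.
e_ss = 5/K_v = 7/6 ⇒ K_v = 30/7 ⇒ A = (30/7)/(6/35) = 25.

25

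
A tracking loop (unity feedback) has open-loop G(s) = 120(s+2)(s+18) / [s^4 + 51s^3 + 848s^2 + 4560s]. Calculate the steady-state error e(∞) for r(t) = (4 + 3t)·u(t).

The denominator has no term below 4560s — 1 pole at s=0, type 1. Treating each term separately:
  • 4: tracked with zero error.
  • 3t: e_ss = 3/K_v with K_v=18/19 → 19/6.
Total e_ss = 19/6.

19/6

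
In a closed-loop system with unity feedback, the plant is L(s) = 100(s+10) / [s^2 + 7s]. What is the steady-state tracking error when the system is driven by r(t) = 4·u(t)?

0

Factoring s from the denominator leaves a polynomial with constant term 7, so the system is type 1.
A type-1 system has K_p = ∞, so it tracks a step input with zero steady-state error.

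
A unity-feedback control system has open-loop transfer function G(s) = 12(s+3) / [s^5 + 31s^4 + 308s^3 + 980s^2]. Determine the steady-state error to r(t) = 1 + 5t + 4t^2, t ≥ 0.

1960/9

Factoring s^2 from the denominator leaves a polynomial with constant term 980, so the system is type 2. Taking each input component in turn:
  • 1: tracked with zero error.
  • 5t: tracked with zero error.
  • 4t^2: e_ss = 8/K_a with K_a=9/245 → 1960/9.
Total e_ss = 1960/9.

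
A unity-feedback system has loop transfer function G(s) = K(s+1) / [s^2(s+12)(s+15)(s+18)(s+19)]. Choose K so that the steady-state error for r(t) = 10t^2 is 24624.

50

The open loop has two poles at the origin → type 2 system.
K_a = lim_{s→0} s^2·G(s) = K·1 / (12·15·18·19) = (1/61560)·K.
e_ss = 20/K_a = 24624 ⇒ K_a = 5/6156 ⇒ K = (5/6156)/(1/61560) = 50.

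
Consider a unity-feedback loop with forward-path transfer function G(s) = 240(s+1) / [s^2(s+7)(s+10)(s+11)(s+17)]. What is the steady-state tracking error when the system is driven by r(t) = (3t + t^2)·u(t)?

1309/12

System type = 2 (two poles at s=0). Treating each term separately:
  • 3t: tracked with zero error.
  • t^2: e_ss = 2/K_a with K_a=24/1309 → 1309/12.
Total e_ss = 1309/12.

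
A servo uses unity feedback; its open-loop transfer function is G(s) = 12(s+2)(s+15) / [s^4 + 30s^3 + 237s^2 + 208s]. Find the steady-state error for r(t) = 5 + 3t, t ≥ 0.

Lowest-order denominator term is 208s, so the open loop has 1 pole at the origin → type 1 system. By superposition:
  • 5: tracked with zero error.
  • 3t: e_ss = 3/K_v with K_v=45/26 → 26/15.
Total e_ss = 26/15.

26/15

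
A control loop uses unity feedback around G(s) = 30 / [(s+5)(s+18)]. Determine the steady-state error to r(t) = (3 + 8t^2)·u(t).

G(s) has no factors of s in the denominator, so the system is type 0. Taking each input component in turn:
  • 3: e_ss = 3/(1+K_p) with K_p=1/3 → 2.25.
  • 8t^2: a type-0 system cannot track it, e_ss → ∞.
The unbounded component dominates.

infinity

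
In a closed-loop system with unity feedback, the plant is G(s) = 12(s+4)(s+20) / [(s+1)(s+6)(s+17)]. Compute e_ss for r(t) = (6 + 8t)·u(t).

infinity

System type = 0 (no poles at s=0). Treating each term separately:
  • 6: e_ss = 6/(1+K_p) with K_p=160/17 → 34/59.
  • 8t: a type-0 system cannot track it, e_ss → ∞.
The unbounded component dominates.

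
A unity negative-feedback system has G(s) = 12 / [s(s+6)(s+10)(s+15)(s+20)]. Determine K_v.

1/1500

System type = 1 (one pole at s=0).
K_v = lim_{s→0} s·G(s) = 12 / (6·10·15·20) = 1/1500.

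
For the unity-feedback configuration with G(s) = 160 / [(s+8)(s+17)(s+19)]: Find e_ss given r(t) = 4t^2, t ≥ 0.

infinity

G(s) has no factors of s in the denominator, so the system is type 0.
K_a = lim_{s→0} s^2·G(s) = 0; the steady-state error to this parabolic input grows without bound.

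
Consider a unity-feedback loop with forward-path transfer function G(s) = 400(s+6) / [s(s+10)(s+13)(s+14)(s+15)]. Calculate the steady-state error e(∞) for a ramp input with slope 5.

56.875

One free integrator in G(s): this is a type 1 system.
K_v = lim_{s→0} s·G(s) = 400·6 / (10·13·14·15) = 8/91.
e_ss = 5/K_v = 5/(8/91) = 56.875.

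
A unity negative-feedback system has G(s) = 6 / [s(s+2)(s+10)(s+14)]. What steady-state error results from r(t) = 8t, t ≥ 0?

1120/3

System type = 1 (one pole at s=0).
K_v = lim_{s→0} s·G(s) = 6 / (2·10·14) = 3/140.
e_ss = 8/K_v = 8/(3/140) = 1120/3.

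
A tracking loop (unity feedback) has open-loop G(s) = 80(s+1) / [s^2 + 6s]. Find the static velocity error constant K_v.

Lowest-order denominator term is 6s, so the open loop has 1 pole at the origin → type 1 system.
K_v = lim_{s→0} s·G(s) = 80·1 / 6 = 40/3.

40/3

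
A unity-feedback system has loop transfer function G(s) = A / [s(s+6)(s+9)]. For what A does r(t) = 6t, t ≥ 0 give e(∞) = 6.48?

G(s) has one factor of s in the denominator, so the system is type 1.
K_v = lim_{s→0} s·G(s) = A / (6·9) = (1/54)·A.
e_ss = 6/K_v = 6.48 ⇒ K_v = 25/27 ⇒ A = (25/27)/(1/54) = 50.

50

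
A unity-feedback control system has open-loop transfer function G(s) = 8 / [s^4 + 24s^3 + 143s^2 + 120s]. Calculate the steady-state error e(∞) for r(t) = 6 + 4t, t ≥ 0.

60

The denominator has no term below 120s — 1 pole at s=0, type 1. Taking each input component in turn:
  • 6: tracked with zero error.
  • 4t: e_ss = 4/K_v with K_v=1/15 → 60.
Total e_ss = 60.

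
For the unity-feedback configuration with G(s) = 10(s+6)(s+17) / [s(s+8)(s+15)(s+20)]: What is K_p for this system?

K_p = lim_{s→0} G(s); with 1 pole at the origin the limit diverges, so K_p = ∞.

infinity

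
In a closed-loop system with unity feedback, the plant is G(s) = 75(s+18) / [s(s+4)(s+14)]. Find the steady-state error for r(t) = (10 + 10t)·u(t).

56/135

G(s) has one factor of s in the denominator, so the system is type 1. Treating each term separately:
  • 10: tracked with zero error.
  • 10t: e_ss = 10/K_v with K_v=675/28 → 56/135.
Total e_ss = 56/135.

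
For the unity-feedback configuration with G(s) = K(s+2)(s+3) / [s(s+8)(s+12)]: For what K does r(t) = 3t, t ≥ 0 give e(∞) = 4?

The open loop has one pole at the origin → type 1 system.
K_v = lim_{s→0} s·G(s) = K·2·3 / (8·12) = 0.0625·K.
e_ss = 3/K_v = 4 ⇒ K_v = 0.75 ⇒ K = 0.75/0.0625 = 12.

12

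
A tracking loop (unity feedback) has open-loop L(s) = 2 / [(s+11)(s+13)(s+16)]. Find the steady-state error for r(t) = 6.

6864/1145

L(s) has no factors of s in the denominator, so the system is type 0.
K_p = lim_{s→0} L(s) = 2 / (11·13·16) = 1/1144.
e_ss = 6/(1 + K_p) = 6/(1145/1144) = 6864/1145.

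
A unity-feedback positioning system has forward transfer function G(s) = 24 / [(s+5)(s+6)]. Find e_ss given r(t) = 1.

5/9

G(s) has no factors of s in the denominator, so the system is type 0.
K_p = lim_{s→0} G(s) = 24 / (5·6) = 0.8.
e_ss = 1/(1 + K_p) = 1/1.8 = 5/9.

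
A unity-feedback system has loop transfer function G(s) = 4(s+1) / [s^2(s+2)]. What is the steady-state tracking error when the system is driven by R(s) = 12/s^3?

Two free integrators in G(s): this is a type 2 system.
K_a = lim_{s→0} s^2·G(s) = 4·1 / (2) = 2.
r(t) = 6t^2 gives R(s) = 12/s^3.
e_ss = 12/K_a = 12/2 = 6.

6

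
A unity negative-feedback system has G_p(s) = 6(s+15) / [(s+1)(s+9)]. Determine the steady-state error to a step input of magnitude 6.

G_p(s) has no factors of s in the denominator, so the system is type 0.
K_p = lim_{s→0} G_p(s) = 6·15 / (1·9) = 10.
e_ss = 6/(1 + K_p) = 6/11.

6/11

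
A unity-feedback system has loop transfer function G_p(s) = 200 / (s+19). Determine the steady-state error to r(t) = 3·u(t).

No free integrators in G_p(s): this is a type 0 system.
K_p = lim_{s→0} G_p(s) = 200 / (19) = 200/19.
e_ss = 3/(1 + K_p) = 3/(219/19) = 19/73.

19/73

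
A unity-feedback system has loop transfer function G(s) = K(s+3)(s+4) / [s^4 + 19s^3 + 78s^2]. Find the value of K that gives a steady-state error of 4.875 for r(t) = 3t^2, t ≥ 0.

8

Factoring s^2 from the denominator leaves a polynomial with constant term 78, so the system is type 2.
K_a = lim_{s→0} s^2·G(s) = K·3·4 / 78 = (2/13)·K.
e_ss = 6/K_a = 4.875 ⇒ K_a = 16/13 ⇒ K = (16/13)/(2/13) = 8.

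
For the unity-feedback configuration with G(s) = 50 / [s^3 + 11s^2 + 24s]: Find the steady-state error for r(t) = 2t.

The denominator has no term below 24s — 1 pole at s=0, type 1.
K_v = lim_{s→0} s·G(s) = 50 / 24 = 25/12.
e_ss = 2/K_v = 2/(25/12) = 0.96.

0.96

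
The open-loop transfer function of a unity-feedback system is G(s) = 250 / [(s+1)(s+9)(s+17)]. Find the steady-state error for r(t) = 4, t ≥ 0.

System type = 0 (no poles at s=0).
K_p = lim_{s→0} G(s) = 250 / (1·9·17) = 250/153.
e_ss = 4/(1 + K_p) = 4/(403/153) = 612/403.

612/403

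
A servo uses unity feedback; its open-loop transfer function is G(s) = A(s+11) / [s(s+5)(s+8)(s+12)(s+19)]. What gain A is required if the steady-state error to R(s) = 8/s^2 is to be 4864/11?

15

System type = 1 (one pole at s=0).
K_v = lim_{s→0} s·G(s) = A·11 / (5·8·12·19) = (11/9120)·A.
e_ss = 8/K_v = 4864/11 ⇒ K_v = 11/608 ⇒ A = (11/608)/(11/9120) = 15.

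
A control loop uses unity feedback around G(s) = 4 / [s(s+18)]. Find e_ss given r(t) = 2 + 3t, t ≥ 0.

System type = 1 (one pole at s=0). By superposition:
  • 2: tracked with zero error.
  • 3t: e_ss = 3/K_v with K_v=2/9 → 13.5.
Total e_ss = 13.5.

13.5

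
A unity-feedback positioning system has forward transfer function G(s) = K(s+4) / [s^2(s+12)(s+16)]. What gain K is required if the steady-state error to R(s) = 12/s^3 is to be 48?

Two free integrators in G(s): this is a type 2 system.
K_a = lim_{s→0} s^2·G(s) = K·4 / (12·16) = (1/48)·K.
e_ss = 12/K_a = 48 ⇒ K_a = 0.25 ⇒ K = 0.25/(1/48) = 12.

12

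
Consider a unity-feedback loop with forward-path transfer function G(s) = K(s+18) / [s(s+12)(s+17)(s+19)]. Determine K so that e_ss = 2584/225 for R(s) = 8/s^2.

150

One free integrator in G(s): this is a type 1 system.
K_v = lim_{s→0} s·G(s) = K·18 / (12·17·19) = (3/646)·K.
e_ss = 8/K_v = 2584/225 ⇒ K_v = 225/323 ⇒ K = (225/323)/(3/646) = 150.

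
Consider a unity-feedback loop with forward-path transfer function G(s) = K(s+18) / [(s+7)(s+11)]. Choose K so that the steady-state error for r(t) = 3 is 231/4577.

No free integrators in G(s): this is a type 0 system.
K_p = lim_{s→0} G(s) = K·18 / (7·11) = (18/77)·K.
e_ss = 3/(1 + K_p) = 231/4577 ⇒ 1 + (18/77)·K = 4577/77 ⇒ K = 250.

250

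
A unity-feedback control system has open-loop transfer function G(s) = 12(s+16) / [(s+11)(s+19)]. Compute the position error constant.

192/209

G(s) has no factors of s in the denominator, so the system is type 0.
K_p = lim_{s→0} G(s) = 12·16 / (11·19) = 192/209.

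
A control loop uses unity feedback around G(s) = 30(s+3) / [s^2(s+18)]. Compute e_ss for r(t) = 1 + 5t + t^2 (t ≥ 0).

0.4

G(s) has two factors of s in the denominator, so the system is type 2. By superposition:
  • 1: tracked with zero error.
  • 5t: tracked with zero error.
  • t^2: e_ss = 2/K_a with K_a=5 → 0.4.
Total e_ss = 0.4.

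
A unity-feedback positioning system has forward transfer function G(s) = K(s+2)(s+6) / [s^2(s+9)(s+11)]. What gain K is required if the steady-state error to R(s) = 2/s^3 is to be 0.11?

System type = 2 (two poles at s=0).
K_a = lim_{s→0} s^2·G(s) = K·2·6 / (9·11) = (4/33)·K.
e_ss = 2/K_a = 0.11 ⇒ K_a = 200/11 ⇒ K = (200/11)/(4/33) = 150.

150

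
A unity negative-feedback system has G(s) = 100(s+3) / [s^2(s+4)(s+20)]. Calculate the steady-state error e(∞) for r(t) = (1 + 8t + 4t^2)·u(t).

Two free integrators in G(s): this is a type 2 system. By superposition:
  • 1: tracked with zero error.
  • 8t: tracked with zero error.
  • 4t^2: e_ss = 8/K_a with K_a=3.75 → 32/15.
Total e_ss = 32/15.

32/15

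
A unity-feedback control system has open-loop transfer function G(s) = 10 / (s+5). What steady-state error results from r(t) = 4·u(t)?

4/3

G(s) has no factors of s in the denominator, so the system is type 0.
K_p = lim_{s→0} G(s) = 10 / (5) = 2.
e_ss = 4/(1 + K_p) = 4/3.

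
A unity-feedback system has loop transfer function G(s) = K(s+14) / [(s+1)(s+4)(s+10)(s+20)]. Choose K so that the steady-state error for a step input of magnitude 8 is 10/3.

80

G(s) has no factors of s in the denominator, so the system is type 0.
K_p = lim_{s→0} G(s) = K·14 / (1·4·10·20) = 0.0175·K.
e_ss = 8/(1 + K_p) = 10/3 ⇒ 1 + 0.0175·K = 2.4 ⇒ K = 80.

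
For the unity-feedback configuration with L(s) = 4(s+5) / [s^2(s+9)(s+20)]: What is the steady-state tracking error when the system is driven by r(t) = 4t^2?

72

Two free integrators in L(s): this is a type 2 system.
K_a = lim_{s→0} s^2·L(s) = 4·5 / (9·20) = 1/9.
r(t) = 4t^2 gives R(s) = 8/s^3.
e_ss = 8/K_a = 8/(1/9) = 72.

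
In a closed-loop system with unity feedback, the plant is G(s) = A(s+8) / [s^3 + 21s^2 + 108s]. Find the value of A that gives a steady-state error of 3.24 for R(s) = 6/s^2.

25

Factoring s from the denominator leaves a polynomial with constant term 108, so the system is type 1.
K_v = lim_{s→0} s·G(s) = A·8 / 108 = (2/27)·A.
e_ss = 6/K_v = 3.24 ⇒ K_v = 50/27 ⇒ A = (50/27)/(2/27) = 25.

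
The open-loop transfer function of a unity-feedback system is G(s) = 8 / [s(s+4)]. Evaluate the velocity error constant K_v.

System type = 1 (one pole at s=0).
K_v = lim_{s→0} s·G(s) = 8 / (4) = 2.

2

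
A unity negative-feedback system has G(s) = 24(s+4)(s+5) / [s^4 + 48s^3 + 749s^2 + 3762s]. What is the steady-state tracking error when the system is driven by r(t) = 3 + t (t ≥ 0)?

7.8375

Factoring s from the denominator leaves a polynomial with constant term 3762, so the system is type 1. By superposition:
  • 3: tracked with zero error.
  • t: e_ss = 1/K_v with K_v=80/627 → 7.8375.
Total e_ss = 7.8375.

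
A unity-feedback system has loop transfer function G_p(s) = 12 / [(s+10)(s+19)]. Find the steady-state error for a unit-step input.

No free integrators in G_p(s): this is a type 0 system.
K_p = lim_{s→0} G_p(s) = 12 / (10·19) = 6/95.
e_ss = 1/(1 + K_p) = 1/(101/95) = 95/101.

95/101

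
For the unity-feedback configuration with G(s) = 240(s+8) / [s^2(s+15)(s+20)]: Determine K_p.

K_p = lim_{s→0} G(s); with 2 poles at the origin the limit diverges, so K_p = ∞.

infinity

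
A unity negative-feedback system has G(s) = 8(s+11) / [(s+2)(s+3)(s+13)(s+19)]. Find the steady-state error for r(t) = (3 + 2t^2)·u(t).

G(s) has no factors of s in the denominator, so the system is type 0. Treating each term separately:
  • 3: e_ss = 3/(1+K_p) with K_p=44/741 → 2223/785.
  • 2t^2: a type-0 system cannot track it, e_ss → ∞.
The unbounded component dominates.

infinity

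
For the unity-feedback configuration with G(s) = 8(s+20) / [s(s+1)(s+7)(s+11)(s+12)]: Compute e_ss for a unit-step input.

0

One free integrator in G(s): this is a type 1 system.
K_p = ∞ for a type-1 system; e_ss to a step is zero.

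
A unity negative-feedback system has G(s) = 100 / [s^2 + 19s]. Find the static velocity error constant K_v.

Lowest-order denominator term is 19s, so the open loop has 1 pole at the origin → type 1 system.
K_v = lim_{s→0} s·G(s) = 100 / 19 = 100/19.

100/19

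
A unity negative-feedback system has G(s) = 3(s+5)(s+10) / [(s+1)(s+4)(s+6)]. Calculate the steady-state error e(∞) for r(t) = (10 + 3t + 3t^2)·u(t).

The open loop has no poles at the origin → type 0 system. Treating each term separately:
  • 10: e_ss = 10/(1+K_p) with K_p=6.25 → 40/29.
  • 3t: a type-0 system cannot track it, e_ss → ∞.
  • 3t^2: a type-0 system cannot track it, e_ss → ∞.
The unbounded component dominates.

infinity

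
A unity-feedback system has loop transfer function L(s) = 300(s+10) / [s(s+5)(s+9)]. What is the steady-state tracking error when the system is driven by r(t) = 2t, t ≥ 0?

One free integrator in L(s): this is a type 1 system.
K_v = lim_{s→0} s·L(s) = 300·10 / (5·9) = 200/3.
e_ss = 2/K_v = 2/(200/3) = 0.03.

0.03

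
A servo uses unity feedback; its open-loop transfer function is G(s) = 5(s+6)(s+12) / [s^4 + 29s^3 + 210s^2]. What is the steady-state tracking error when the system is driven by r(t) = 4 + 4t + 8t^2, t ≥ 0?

28/3

Lowest-order denominator term is 210s^2, so the open loop has 2 poles at the origin → type 2 system. By superposition:
  • 4: tracked with zero error.
  • 4t: tracked with zero error.
  • 8t^2: e_ss = 16/K_a with K_a=12/7 → 28/3.
Total e_ss = 28/3.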